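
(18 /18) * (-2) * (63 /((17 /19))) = -2394 /17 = -140.82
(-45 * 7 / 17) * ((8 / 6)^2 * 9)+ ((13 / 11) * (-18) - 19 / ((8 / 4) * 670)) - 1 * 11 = -82380053 / 250580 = -328.76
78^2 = 6084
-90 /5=-18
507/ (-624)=-13/ 16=-0.81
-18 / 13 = -1.38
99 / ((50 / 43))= 4257 / 50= 85.14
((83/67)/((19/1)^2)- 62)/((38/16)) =-26.10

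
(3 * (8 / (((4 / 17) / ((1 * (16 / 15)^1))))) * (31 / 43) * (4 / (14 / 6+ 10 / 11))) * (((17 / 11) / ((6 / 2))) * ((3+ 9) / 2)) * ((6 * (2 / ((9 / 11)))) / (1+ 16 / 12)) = 302742528 / 161035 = 1879.98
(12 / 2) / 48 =0.12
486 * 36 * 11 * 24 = 4618944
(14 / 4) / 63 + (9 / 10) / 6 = 37 / 180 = 0.21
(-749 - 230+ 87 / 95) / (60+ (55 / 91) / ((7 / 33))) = -59188766 / 3803325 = -15.56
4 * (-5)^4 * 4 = 10000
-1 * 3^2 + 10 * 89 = 881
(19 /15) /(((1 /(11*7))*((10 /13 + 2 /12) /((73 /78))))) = 1463 /15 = 97.53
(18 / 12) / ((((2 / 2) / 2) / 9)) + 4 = 31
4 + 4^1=8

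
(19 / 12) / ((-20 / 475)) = -37.60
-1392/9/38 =-232/57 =-4.07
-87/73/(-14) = 87/1022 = 0.09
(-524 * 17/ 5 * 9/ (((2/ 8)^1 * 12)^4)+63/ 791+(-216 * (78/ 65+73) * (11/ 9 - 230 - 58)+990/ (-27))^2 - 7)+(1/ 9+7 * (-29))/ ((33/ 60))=59678490002276658/ 2825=21125129204345.72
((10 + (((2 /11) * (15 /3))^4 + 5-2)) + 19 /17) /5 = 736768 /248897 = 2.96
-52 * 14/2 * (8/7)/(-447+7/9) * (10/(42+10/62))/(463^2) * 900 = 0.00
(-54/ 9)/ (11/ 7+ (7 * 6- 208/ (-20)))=-0.11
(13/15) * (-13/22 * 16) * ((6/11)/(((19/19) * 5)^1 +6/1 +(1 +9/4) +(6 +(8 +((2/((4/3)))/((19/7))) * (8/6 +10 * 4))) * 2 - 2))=-205504/3951255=-0.05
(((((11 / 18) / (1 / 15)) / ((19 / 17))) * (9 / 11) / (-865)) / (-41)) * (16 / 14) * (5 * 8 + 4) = 8976 / 943369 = 0.01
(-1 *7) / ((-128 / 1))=7 / 128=0.05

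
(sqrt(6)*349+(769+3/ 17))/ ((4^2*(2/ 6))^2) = 57.10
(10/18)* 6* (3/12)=5/6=0.83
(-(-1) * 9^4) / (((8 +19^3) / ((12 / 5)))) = 2.29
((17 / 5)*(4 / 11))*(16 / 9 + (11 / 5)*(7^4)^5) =537161536715523996172 / 2475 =217034964329504644.92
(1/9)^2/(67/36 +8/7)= 28/6813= 0.00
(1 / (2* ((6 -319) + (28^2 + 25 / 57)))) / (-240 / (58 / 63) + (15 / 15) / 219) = -362007 / 88979157584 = -0.00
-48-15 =-63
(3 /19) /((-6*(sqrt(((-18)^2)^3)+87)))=-1 /224922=-0.00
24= 24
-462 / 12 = -77 / 2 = -38.50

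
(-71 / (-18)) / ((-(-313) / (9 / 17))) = 71 / 10642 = 0.01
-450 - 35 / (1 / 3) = -555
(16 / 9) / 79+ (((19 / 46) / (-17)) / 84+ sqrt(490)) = 345833 / 15568056+ 7 * sqrt(10) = 22.16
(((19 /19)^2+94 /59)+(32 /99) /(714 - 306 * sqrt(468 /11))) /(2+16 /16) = 257937163 /298405539 - 32 * sqrt(143) /6181659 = 0.86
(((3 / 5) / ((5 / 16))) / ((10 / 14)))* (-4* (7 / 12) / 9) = -784 / 1125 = -0.70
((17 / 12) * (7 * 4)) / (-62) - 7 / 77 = -1495 / 2046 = -0.73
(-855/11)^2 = 731025/121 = 6041.53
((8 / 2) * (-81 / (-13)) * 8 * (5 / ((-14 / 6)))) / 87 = -12960 / 2639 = -4.91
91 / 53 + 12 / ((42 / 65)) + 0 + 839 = 318796 / 371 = 859.29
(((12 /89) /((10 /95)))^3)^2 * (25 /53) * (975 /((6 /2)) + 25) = 729.16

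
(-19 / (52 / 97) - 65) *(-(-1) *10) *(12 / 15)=-10446 / 13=-803.54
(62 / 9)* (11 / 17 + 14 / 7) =310 / 17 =18.24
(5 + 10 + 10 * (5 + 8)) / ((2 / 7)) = 1015 / 2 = 507.50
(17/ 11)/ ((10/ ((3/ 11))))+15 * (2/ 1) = 36351/ 1210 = 30.04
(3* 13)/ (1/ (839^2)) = 27452919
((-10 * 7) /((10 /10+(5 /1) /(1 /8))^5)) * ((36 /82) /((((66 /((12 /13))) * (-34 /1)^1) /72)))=90720 /11547503409871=0.00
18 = 18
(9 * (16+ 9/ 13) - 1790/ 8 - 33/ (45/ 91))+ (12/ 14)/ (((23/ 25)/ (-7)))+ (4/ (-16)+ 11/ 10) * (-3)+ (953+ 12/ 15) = 7216147/ 8970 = 804.48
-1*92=-92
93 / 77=1.21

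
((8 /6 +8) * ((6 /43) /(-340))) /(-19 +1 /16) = 224 /1107465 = 0.00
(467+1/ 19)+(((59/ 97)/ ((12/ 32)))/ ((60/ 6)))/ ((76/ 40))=2582806/ 5529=467.14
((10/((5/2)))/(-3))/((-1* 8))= 0.17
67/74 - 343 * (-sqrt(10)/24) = 67/74 +343 * sqrt(10)/24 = 46.10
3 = 3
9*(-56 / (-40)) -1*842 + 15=-4072 / 5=-814.40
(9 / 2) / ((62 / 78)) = 351 / 62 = 5.66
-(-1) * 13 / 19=0.68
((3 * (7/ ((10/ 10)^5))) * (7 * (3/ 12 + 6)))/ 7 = 525/ 4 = 131.25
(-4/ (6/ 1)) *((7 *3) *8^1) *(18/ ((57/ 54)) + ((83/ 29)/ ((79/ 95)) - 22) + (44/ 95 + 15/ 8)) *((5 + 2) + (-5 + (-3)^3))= 101468290/ 43529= 2331.05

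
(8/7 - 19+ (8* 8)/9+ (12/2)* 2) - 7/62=4457/3906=1.14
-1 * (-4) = 4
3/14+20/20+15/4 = 139/28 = 4.96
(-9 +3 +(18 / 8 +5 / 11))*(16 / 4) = -145 / 11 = -13.18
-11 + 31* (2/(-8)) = -75/4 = -18.75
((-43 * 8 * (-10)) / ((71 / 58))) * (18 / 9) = 399040 / 71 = 5620.28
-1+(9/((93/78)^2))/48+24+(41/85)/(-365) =2758554371/119260100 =23.13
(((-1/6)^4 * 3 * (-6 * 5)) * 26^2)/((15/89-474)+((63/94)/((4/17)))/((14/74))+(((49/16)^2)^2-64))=115822919680/1072782186417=0.11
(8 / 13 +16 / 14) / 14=80 / 637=0.13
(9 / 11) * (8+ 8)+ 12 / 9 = 476 / 33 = 14.42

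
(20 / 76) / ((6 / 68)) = 170 / 57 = 2.98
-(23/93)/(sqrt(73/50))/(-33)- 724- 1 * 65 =-789 + 115 * sqrt(146)/224037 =-788.99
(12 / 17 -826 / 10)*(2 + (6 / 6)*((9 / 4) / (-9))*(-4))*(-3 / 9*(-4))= -27844 / 85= -327.58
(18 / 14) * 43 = 387 / 7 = 55.29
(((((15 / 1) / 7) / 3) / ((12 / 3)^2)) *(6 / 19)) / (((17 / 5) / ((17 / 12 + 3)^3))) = 3721925 / 10418688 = 0.36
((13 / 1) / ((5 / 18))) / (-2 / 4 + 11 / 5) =468 / 17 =27.53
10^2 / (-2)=-50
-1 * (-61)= 61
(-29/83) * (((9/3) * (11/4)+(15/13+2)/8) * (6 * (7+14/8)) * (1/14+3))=-16815795/34528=-487.02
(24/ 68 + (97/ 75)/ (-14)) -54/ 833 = 24457/ 124950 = 0.20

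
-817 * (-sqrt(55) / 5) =1211.81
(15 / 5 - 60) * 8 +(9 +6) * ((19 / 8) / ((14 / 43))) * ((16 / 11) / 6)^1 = -66139 / 154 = -429.47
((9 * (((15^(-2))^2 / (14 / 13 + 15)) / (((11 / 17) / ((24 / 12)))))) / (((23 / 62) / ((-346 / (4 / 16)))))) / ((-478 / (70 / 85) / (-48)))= -249872896 / 23695505625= -0.01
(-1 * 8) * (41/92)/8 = -0.45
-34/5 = -6.80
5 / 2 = 2.50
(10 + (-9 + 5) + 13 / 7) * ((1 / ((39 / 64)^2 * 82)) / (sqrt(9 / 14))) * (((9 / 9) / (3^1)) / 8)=14080 * sqrt(14) / 3928743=0.01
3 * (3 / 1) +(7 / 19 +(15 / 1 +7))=596 / 19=31.37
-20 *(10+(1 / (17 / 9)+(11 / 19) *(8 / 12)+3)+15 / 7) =-2178460 / 6783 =-321.16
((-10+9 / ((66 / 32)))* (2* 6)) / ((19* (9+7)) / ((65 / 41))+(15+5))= -130 / 407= -0.32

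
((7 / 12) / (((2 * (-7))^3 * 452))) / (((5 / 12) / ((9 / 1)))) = -9 / 885920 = -0.00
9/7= 1.29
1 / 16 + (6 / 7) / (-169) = 1087 / 18928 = 0.06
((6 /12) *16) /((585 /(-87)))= -232 /195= -1.19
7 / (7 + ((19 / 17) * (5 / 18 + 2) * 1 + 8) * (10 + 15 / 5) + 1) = 2142 / 44399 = 0.05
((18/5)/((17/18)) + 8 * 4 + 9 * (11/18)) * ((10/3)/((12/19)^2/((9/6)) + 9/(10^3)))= 845101000/1687233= 500.88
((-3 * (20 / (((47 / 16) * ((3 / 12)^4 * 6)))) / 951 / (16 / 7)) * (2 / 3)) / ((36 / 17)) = -152320 / 1206819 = -0.13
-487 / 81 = -6.01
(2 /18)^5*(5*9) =5 /6561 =0.00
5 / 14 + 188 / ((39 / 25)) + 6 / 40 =660769 / 5460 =121.02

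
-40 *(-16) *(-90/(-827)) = 57600/827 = 69.65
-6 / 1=-6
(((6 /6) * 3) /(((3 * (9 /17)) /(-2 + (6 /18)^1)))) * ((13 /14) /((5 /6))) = -221 /63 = -3.51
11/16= 0.69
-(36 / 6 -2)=-4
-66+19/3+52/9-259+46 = -2402/9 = -266.89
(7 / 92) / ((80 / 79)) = 553 / 7360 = 0.08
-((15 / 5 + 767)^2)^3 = -208422380089000000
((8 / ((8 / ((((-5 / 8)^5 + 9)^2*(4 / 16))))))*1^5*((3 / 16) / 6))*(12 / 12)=85139653369 / 137438953472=0.62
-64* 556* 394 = -14020096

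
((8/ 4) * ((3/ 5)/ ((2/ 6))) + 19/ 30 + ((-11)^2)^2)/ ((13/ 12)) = 878714/ 65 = 13518.68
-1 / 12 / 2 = -1 / 24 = -0.04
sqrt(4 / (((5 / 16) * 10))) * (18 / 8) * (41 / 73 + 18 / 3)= 16.70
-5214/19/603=-1738/3819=-0.46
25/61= 0.41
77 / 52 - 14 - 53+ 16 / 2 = -57.52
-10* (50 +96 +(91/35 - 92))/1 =-566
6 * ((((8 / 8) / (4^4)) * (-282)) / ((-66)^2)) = -0.00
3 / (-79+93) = 3 / 14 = 0.21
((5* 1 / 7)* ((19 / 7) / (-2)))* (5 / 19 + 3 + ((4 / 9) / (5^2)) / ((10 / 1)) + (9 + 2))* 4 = -87118 / 1575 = -55.31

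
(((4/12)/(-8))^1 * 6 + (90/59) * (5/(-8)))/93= -71/5487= -0.01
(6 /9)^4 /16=1 /81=0.01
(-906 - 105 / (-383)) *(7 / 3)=-809417 / 383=-2113.36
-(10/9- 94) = 836/9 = 92.89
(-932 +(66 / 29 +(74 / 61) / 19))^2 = 976363260163344 / 1129699321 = 864268.25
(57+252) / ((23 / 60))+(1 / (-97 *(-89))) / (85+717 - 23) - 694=17337325869 / 154677461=112.09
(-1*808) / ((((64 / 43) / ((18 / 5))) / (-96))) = 938088 / 5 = 187617.60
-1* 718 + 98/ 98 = -717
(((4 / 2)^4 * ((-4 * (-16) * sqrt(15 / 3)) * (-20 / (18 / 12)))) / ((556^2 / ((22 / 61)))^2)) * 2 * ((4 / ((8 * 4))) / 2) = -9680 * sqrt(5) / 4167159520683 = -0.00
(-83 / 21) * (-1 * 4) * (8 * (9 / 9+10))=29216 / 21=1391.24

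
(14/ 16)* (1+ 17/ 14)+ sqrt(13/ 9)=sqrt(13)/ 3+ 31/ 16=3.14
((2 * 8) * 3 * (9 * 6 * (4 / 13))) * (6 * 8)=38281.85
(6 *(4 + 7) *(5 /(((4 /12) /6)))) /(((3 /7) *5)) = 2772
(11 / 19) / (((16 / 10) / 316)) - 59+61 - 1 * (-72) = 7157 / 38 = 188.34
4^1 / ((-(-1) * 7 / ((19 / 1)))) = 76 / 7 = 10.86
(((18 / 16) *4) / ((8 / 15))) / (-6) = -45 / 32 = -1.41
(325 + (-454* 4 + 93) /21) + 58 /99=243.54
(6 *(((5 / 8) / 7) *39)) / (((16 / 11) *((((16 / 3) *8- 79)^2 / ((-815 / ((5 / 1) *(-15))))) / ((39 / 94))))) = 24544377 / 500332672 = 0.05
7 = 7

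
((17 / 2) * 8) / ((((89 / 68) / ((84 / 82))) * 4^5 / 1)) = 6069 / 116768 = 0.05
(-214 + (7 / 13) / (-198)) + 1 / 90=-213.99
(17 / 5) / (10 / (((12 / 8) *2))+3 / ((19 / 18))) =969 / 1760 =0.55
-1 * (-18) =18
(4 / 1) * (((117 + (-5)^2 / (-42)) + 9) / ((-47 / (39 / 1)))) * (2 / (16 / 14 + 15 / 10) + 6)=-34235500 / 12173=-2812.41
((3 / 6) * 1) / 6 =1 / 12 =0.08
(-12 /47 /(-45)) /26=2 /9165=0.00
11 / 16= 0.69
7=7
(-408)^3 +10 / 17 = -1154594294 / 17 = -67917311.41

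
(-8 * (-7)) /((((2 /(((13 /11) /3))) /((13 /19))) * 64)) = 1183 /10032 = 0.12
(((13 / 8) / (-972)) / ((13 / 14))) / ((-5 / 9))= 7 / 2160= 0.00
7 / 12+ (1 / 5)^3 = 887 / 1500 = 0.59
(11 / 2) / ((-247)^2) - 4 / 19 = -25677 / 122018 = -0.21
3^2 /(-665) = -9 /665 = -0.01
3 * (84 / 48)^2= 147 / 16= 9.19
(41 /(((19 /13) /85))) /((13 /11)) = 38335 /19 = 2017.63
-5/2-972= -1949/2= -974.50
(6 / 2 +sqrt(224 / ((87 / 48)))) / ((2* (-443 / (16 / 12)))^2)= 4 / 588747 +64* sqrt(406) / 51220989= 0.00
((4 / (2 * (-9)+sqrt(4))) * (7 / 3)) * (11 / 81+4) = -2345 / 972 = -2.41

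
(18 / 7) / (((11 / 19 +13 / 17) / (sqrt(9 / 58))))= 8721 * sqrt(58) / 88102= 0.75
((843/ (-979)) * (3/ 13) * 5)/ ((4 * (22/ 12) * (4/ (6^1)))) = -113805/ 559988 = -0.20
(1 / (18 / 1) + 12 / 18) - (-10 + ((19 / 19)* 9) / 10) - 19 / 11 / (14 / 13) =8.22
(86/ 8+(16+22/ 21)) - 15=1075/ 84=12.80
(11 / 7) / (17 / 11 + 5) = 121 / 504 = 0.24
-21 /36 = -7 /12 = -0.58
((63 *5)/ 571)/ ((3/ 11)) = 1155/ 571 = 2.02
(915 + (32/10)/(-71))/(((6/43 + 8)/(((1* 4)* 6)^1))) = 2697.81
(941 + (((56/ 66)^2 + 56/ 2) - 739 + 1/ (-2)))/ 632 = 501419/ 1376496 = 0.36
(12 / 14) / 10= 0.09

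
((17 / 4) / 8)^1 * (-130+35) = -50.47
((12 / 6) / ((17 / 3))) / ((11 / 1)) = 6 / 187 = 0.03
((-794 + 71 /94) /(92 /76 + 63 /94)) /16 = -1416735 /53744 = -26.36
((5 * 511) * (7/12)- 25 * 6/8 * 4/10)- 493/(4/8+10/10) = 4617/4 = 1154.25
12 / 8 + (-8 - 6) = -25 / 2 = -12.50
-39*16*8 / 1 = -4992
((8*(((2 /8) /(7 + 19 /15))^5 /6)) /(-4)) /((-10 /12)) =151875 /15009920319488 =0.00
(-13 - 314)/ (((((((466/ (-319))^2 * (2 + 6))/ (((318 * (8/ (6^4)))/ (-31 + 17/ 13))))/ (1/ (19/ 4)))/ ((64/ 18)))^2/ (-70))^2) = -206511819306737395936940049528727393600/ 1825554688493758857033199551704725038822987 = -0.00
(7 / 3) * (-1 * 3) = -7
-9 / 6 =-3 / 2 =-1.50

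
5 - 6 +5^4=624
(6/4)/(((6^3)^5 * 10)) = 0.00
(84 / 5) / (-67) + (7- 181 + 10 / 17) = -989008 / 5695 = -173.66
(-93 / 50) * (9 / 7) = -837 / 350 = -2.39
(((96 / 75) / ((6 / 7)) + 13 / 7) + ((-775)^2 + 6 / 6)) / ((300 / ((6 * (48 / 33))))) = 2522643272 / 144375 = 17472.85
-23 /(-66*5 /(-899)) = -20677 /330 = -62.66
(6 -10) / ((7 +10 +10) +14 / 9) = -36 / 257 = -0.14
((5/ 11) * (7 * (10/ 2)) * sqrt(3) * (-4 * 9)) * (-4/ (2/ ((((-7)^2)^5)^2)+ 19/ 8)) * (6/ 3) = 6434448354239431760640 * sqrt(3)/ 3335316731240181677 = 3341.45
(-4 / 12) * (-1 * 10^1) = 3.33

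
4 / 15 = 0.27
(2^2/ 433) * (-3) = -0.03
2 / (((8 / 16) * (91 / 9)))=36 / 91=0.40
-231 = -231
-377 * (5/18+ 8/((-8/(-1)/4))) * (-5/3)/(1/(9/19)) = 145145/114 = 1273.20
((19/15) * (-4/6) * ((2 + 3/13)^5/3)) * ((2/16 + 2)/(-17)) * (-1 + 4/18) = -2727982817/1804483980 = -1.51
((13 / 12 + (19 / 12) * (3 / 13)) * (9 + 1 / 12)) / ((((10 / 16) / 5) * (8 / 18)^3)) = 997677 / 832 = 1199.13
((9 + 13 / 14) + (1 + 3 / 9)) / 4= 473 / 168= 2.82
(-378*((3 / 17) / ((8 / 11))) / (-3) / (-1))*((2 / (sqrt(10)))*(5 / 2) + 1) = -78.91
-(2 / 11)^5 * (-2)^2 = -128 / 161051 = -0.00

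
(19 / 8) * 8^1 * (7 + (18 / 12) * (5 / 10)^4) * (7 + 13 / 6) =237215 / 192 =1235.49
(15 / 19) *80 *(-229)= -274800 / 19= -14463.16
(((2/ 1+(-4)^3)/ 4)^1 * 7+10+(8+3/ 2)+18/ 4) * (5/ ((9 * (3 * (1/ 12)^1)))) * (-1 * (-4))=-6760/ 9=-751.11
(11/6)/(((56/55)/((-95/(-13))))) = 57475/4368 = 13.16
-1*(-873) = 873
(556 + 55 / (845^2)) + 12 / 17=1351506707 / 2427685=556.71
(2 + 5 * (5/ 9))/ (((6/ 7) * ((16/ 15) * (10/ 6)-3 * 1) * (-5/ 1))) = 301/ 330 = 0.91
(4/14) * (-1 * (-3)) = 6/7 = 0.86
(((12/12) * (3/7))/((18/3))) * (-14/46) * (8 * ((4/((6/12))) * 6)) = -192/23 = -8.35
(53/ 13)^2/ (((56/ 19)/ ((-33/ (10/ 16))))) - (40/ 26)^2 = -1775243/ 5915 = -300.13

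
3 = 3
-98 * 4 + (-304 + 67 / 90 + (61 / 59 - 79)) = -4105807 / 5310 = -773.22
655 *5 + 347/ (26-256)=752903/ 230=3273.49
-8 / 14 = -4 / 7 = -0.57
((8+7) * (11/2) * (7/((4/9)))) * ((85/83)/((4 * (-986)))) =-51975/154048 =-0.34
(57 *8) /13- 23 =157 /13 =12.08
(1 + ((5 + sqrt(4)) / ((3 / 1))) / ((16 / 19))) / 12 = 181 / 576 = 0.31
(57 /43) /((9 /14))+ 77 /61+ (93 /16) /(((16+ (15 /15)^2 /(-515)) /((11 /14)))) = 3.61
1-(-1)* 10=11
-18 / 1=-18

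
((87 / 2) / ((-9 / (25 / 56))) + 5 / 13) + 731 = 3185263 / 4368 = 729.23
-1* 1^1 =-1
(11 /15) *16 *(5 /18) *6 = 176 /9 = 19.56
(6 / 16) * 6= 9 / 4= 2.25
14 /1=14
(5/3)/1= 5/3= 1.67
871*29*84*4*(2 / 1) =16974048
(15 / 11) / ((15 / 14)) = 14 / 11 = 1.27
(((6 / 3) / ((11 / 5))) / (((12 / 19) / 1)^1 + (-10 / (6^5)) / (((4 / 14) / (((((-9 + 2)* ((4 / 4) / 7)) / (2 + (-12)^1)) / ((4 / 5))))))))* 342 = 4042275840 / 8204141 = 492.71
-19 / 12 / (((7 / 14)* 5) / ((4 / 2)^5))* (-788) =239552 / 15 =15970.13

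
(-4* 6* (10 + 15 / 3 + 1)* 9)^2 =11943936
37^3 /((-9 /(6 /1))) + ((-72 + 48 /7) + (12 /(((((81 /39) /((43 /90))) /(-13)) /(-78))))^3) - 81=21931762508.72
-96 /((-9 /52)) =1664 /3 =554.67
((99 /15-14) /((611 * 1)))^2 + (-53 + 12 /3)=-457316856 /9333025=-49.00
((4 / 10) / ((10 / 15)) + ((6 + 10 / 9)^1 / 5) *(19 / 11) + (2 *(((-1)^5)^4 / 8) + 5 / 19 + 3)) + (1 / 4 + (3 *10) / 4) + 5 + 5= 228727 / 9405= 24.32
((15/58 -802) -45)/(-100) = 49111/5800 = 8.47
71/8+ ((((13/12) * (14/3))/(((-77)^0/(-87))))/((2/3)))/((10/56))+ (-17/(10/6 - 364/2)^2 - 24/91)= -3685.99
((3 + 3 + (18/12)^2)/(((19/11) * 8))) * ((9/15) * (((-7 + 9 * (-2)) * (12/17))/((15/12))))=-3267/646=-5.06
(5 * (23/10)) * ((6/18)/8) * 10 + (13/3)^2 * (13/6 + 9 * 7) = 265351/216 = 1228.48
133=133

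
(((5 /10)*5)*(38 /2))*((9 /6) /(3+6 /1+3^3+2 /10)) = 1425 /724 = 1.97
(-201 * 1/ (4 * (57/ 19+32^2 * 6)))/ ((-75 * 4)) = 67/ 2458800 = 0.00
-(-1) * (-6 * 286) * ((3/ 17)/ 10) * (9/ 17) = -23166/ 1445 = -16.03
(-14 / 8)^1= -7 / 4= -1.75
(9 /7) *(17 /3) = 51 /7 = 7.29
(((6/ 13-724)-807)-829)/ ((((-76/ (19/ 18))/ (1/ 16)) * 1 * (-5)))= -15337/ 37440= -0.41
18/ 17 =1.06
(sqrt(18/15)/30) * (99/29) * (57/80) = 1881 * sqrt(30)/116000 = 0.09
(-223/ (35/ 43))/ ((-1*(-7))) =-9589/ 245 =-39.14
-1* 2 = -2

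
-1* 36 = -36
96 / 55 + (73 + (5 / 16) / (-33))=74.74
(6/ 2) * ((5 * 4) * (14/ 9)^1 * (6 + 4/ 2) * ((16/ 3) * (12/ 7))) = 20480/ 3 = 6826.67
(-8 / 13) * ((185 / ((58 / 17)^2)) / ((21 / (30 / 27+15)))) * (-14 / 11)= 1069300 / 111969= 9.55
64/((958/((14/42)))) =0.02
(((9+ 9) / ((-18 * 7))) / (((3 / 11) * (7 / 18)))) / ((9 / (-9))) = 66 / 49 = 1.35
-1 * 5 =-5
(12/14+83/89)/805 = 223/100303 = 0.00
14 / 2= 7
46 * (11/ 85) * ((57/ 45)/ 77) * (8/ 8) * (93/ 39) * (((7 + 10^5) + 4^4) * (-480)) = -86928823104/ 7735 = -11238374.03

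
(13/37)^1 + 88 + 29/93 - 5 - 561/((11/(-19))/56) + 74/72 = 54348.69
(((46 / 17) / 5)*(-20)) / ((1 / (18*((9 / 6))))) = -292.24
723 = 723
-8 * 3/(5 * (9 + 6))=-8/25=-0.32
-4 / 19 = -0.21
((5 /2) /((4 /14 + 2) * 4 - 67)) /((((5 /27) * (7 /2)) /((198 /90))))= -11 /75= -0.15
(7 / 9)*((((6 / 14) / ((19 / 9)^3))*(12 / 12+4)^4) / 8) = 151875 / 54872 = 2.77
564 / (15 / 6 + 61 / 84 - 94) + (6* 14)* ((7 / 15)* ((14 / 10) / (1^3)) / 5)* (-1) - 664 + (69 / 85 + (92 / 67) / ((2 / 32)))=-5718185377 / 8684875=-658.41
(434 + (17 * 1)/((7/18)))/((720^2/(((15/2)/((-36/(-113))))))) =23617/1088640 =0.02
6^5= 7776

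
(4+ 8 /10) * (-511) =-12264 /5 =-2452.80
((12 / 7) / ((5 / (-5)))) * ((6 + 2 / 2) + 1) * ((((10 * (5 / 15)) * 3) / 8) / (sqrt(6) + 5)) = -600 / 133 + 120 * sqrt(6) / 133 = -2.30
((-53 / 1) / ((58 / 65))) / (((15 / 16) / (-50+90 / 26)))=256520 / 87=2948.51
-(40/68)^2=-100/289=-0.35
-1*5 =-5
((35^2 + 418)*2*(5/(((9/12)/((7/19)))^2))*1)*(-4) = -51524480/3249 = -15858.57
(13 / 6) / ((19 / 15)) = 65 / 38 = 1.71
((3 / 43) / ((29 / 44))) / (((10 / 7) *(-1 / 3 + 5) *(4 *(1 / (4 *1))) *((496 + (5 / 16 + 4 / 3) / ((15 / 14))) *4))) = 162 / 20304901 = 0.00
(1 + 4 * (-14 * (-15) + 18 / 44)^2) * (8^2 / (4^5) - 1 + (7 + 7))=203563739 / 88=2313224.31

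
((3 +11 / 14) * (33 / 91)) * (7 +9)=13992 / 637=21.97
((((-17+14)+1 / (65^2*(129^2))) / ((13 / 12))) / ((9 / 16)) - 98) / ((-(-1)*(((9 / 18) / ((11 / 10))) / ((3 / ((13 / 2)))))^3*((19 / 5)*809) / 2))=-6010097812471456 / 85739148266256875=-0.07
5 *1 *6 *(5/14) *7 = 75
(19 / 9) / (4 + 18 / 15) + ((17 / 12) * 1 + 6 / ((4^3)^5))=114487722335 / 62813896704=1.82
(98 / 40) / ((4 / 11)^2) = 5929 / 320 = 18.53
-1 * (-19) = 19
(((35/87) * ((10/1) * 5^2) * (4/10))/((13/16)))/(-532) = -2000/21489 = -0.09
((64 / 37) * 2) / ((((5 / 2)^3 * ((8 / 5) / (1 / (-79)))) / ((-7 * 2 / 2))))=896 / 73075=0.01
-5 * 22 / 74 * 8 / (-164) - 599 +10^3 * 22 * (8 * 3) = 800067427 / 1517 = 527401.07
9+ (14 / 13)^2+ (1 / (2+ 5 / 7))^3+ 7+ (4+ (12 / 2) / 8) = 101820517 / 4636684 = 21.96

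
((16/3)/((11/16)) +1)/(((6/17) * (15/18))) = 4913/165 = 29.78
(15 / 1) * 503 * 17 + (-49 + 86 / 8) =512907 / 4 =128226.75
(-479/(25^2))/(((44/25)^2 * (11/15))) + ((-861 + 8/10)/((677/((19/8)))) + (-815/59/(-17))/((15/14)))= -563245881107/216909662640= -2.60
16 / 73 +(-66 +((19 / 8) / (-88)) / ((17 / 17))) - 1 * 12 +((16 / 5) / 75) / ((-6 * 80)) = -22492707571 / 289080000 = -77.81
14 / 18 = 7 / 9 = 0.78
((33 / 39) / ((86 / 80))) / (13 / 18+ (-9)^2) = 7920 / 822289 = 0.01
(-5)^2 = 25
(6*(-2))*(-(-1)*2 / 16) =-3 / 2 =-1.50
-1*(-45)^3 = 91125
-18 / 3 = -6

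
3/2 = 1.50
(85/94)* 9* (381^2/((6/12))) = 2362726.91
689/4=172.25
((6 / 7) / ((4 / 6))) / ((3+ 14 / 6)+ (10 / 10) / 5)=135 / 581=0.23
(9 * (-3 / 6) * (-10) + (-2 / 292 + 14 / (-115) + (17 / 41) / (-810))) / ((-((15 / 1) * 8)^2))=-0.00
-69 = -69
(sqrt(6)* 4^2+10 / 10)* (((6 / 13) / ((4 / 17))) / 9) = 17 / 78+136* sqrt(6) / 39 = 8.76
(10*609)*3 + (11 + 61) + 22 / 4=36695 / 2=18347.50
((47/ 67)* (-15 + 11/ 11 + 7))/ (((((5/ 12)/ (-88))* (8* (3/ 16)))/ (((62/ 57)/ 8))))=1795024/ 19095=94.00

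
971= 971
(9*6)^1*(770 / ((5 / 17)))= 141372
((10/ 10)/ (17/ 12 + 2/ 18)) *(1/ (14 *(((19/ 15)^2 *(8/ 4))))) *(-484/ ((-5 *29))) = 3564/ 73283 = 0.05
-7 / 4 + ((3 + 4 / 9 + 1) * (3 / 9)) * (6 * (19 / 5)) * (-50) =-60863 / 36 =-1690.64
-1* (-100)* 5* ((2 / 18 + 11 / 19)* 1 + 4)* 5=2005000 / 171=11725.15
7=7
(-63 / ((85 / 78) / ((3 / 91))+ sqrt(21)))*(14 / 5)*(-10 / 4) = 674730 / 49603 - 20412*sqrt(21) / 49603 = 11.72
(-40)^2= 1600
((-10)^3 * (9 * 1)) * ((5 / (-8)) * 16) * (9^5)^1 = 5314410000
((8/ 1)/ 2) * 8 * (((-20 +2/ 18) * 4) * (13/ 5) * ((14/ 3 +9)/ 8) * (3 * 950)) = -290037280/ 9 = -32226364.44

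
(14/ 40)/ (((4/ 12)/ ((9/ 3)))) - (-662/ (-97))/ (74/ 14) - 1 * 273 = -19462513/ 71780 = -271.14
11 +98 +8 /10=549 /5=109.80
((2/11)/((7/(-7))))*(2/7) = -4/77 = -0.05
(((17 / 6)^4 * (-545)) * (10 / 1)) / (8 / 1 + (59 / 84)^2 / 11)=-245347113550 / 5619681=-43658.55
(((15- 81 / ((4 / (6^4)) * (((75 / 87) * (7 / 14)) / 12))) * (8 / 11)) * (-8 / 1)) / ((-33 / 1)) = -389662912 / 3025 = -128814.19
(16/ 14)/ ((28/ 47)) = 94/ 49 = 1.92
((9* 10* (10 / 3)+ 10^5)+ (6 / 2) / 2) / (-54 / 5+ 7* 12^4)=1003015 / 1451412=0.69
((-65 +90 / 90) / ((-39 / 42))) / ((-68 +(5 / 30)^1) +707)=5376 / 49855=0.11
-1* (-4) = 4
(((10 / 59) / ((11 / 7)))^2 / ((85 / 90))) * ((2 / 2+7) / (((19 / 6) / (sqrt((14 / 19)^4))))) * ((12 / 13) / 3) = 3319142400 / 638472902639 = 0.01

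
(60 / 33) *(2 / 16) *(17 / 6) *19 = 1615 / 132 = 12.23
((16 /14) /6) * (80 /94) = 160 /987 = 0.16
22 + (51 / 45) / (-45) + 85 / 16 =294703 / 10800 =27.29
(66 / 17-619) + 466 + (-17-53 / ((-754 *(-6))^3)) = -261476390463877 / 1574043427008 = -166.12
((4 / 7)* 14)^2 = 64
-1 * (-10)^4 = -10000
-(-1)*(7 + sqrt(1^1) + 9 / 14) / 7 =121 / 98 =1.23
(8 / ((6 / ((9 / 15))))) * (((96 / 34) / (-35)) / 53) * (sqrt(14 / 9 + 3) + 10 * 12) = -4608 / 31535 - 64 * sqrt(41) / 157675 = -0.15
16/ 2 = 8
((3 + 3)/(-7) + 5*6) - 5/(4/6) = 303/14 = 21.64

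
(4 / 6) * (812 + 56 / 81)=131656 / 243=541.79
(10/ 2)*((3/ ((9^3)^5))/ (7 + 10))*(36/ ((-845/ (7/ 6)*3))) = -14/ 197175074169308859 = -0.00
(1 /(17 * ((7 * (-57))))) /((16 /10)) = -5 /54264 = -0.00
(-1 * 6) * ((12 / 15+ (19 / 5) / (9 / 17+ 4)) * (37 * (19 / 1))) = -2661558 / 385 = -6913.14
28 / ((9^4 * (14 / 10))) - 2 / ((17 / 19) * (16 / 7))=-869893 / 892296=-0.97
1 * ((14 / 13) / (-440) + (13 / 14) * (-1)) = -0.93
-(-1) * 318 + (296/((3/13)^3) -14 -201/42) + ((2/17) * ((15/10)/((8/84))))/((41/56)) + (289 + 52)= 6515085985/263466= 24728.37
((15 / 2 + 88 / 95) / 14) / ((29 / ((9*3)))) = 43227 / 77140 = 0.56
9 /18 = 1 /2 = 0.50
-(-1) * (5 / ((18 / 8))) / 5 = 4 / 9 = 0.44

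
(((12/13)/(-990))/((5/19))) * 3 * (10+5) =-114/715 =-0.16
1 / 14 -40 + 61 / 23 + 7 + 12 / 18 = -29.61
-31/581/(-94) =31/54614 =0.00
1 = 1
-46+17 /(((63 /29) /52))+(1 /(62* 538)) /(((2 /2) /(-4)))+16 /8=190662833 /525357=362.92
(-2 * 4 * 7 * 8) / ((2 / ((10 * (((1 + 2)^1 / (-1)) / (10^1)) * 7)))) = 4704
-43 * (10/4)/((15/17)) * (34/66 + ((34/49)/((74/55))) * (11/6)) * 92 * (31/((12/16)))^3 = -1867554542047808/1615383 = -1156106348.80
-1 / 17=-0.06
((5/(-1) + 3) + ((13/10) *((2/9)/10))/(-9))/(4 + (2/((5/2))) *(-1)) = -8113/12960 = -0.63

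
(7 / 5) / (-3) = -7 / 15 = -0.47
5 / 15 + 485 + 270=2266 / 3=755.33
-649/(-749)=649/749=0.87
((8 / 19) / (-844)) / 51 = -0.00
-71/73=-0.97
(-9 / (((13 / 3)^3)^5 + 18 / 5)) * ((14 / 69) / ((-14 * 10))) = 43046721 / 11772755405121769106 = 0.00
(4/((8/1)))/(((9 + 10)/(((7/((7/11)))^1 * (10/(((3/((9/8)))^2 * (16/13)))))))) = 0.33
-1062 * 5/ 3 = -1770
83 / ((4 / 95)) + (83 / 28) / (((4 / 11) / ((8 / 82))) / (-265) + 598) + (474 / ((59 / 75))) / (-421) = 597020223777575 / 303083068617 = 1969.82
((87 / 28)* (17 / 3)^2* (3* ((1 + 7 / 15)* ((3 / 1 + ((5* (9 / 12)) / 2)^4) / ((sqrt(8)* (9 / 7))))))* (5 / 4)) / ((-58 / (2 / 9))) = -66666809* sqrt(2) / 10616832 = -8.88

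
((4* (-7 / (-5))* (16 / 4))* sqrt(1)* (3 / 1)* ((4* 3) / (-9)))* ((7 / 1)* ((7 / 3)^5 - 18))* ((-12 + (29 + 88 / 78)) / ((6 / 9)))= -13782925408 / 15795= -872613.19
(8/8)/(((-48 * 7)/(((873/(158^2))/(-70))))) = 291/195717760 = 0.00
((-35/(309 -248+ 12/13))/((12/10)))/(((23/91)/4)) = -11830/1587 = -7.45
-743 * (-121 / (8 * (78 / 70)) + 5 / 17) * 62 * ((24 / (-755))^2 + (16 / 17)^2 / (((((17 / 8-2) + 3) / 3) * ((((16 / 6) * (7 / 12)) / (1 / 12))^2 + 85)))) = 1818.33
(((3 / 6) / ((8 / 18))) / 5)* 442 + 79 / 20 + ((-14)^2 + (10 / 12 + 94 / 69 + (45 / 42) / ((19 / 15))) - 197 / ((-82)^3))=2550544816339 / 8433173560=302.44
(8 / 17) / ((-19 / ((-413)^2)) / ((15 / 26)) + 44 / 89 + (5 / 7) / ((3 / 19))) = 1821676920 / 19424990483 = 0.09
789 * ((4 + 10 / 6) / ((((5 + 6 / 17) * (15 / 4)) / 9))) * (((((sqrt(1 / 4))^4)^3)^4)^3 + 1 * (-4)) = -20340152883656604877424464064990208155820641518923 / 2536709766332858382349687953513751121305272320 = -8018.32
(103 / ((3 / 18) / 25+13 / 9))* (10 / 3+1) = 200850 / 653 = 307.58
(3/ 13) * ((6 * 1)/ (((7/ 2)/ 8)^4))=1179648/ 31213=37.79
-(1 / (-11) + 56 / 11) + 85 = 80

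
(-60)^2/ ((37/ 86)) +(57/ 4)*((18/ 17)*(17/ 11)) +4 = 6833437/ 814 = 8394.89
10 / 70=1 / 7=0.14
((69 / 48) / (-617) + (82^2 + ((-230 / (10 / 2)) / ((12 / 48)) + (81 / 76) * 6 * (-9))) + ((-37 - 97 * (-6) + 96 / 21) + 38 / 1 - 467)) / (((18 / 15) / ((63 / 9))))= 14449336915 / 375136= 38517.60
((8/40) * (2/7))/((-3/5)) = -2/21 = -0.10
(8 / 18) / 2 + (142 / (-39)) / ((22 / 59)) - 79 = -113954 / 1287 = -88.54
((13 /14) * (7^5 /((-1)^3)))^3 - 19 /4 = -30409307980635 /8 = -3801163497579.38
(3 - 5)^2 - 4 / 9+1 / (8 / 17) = 409 / 72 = 5.68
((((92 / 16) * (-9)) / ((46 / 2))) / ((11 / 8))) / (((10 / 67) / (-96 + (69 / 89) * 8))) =4819176 / 4895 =984.51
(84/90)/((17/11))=154/255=0.60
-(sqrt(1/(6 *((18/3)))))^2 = -1/36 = -0.03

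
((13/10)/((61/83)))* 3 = 3237/610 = 5.31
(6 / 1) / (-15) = -2 / 5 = -0.40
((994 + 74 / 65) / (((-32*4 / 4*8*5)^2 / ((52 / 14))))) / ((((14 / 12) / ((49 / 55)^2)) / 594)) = 64182699 / 70400000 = 0.91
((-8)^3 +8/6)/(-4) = 127.67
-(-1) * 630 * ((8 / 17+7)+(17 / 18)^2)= 1612135 / 306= 5268.42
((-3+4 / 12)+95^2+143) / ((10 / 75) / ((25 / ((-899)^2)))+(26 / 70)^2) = 168413000 / 79206233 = 2.13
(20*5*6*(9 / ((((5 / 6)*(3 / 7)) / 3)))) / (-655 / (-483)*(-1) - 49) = -10954440 / 12161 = -900.78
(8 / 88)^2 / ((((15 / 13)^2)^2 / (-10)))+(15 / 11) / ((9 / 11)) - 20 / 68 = 27615176 / 20827125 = 1.33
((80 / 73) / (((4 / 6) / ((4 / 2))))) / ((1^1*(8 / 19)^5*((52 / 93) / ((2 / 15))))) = 230277207 / 3887104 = 59.24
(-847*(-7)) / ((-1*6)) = -5929 / 6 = -988.17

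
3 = 3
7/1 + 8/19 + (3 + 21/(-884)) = 174633/16796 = 10.40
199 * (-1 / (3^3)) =-199 / 27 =-7.37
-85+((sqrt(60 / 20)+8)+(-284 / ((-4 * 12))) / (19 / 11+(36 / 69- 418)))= -75.28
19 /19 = 1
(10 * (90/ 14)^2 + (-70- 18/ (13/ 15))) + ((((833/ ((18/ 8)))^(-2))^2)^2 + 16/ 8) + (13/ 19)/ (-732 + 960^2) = 21564549142300095947729621001001072171/ 66455500484712987176047995259650048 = 324.50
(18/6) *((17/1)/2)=51/2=25.50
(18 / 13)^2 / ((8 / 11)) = 2.64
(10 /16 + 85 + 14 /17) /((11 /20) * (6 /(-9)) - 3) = -176355 /6868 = -25.68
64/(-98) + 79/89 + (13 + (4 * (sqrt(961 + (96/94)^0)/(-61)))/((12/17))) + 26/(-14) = 49617/4361 -17 * sqrt(962)/183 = 8.50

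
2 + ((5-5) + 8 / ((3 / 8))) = 70 / 3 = 23.33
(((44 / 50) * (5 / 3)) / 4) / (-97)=-11 / 2910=-0.00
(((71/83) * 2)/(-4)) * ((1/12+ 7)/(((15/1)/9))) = -1.82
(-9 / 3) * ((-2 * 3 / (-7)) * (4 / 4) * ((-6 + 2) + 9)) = -90 / 7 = -12.86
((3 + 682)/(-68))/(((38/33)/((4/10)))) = -4521/1292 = -3.50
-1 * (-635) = 635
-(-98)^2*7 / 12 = -16807 / 3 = -5602.33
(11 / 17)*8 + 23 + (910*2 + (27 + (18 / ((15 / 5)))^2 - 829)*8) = -72757 / 17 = -4279.82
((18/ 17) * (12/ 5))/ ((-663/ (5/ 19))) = -72/ 71383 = -0.00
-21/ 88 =-0.24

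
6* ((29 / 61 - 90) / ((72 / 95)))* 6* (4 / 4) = -518795 / 122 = -4252.42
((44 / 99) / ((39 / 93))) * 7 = 7.42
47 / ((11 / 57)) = 2679 / 11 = 243.55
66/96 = 11/16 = 0.69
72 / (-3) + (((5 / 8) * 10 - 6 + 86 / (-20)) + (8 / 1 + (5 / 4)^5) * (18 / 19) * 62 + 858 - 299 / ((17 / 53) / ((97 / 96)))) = 666310709 / 1240320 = 537.21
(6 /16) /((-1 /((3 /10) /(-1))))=9 /80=0.11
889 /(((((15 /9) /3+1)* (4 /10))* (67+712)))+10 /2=21295 /3116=6.83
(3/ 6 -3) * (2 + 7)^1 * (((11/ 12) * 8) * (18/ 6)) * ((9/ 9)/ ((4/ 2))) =-495/ 2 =-247.50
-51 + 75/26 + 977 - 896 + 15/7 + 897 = 169629/182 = 932.03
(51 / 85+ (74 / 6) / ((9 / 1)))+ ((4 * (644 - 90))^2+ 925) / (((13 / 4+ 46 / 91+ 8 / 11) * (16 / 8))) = 442485923768 / 807705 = 547831.11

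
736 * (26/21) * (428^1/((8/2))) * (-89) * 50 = -433886019.05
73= 73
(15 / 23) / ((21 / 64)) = 320 / 161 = 1.99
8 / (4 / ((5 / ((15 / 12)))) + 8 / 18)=72 / 13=5.54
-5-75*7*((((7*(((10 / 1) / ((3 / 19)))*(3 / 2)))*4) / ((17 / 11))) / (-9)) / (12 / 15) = 6400370 / 51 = 125497.45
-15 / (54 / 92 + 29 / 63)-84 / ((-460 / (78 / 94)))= -46493937 / 3280835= -14.17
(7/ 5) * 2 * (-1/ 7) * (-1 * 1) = 2/ 5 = 0.40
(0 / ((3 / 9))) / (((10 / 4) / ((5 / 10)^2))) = 0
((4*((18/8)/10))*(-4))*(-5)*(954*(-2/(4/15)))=-128790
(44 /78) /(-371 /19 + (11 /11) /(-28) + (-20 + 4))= -11704 /737841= -0.02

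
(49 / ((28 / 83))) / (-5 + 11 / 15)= -8715 / 256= -34.04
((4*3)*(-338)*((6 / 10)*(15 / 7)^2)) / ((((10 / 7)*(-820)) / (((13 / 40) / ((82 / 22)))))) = 1957527 / 2353400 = 0.83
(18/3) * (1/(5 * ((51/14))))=28/85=0.33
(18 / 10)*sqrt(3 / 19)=9*sqrt(57) / 95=0.72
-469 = -469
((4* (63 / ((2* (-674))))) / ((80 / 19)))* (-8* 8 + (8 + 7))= 58653 / 26960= 2.18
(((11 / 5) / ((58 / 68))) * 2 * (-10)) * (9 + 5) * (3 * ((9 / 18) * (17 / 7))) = -76296 / 29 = -2630.90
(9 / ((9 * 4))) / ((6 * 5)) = 1 / 120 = 0.01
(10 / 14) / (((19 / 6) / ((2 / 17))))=60 / 2261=0.03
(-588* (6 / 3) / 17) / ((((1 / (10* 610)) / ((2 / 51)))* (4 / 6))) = -7173600 / 289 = -24822.15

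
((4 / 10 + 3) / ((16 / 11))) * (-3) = -7.01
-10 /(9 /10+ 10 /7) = -700 /163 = -4.29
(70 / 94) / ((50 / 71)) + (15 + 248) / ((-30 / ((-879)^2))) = -318353797 / 47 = -6773485.04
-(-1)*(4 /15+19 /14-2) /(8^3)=-79 /107520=-0.00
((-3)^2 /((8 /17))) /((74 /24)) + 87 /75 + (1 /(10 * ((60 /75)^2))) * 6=122843 /14800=8.30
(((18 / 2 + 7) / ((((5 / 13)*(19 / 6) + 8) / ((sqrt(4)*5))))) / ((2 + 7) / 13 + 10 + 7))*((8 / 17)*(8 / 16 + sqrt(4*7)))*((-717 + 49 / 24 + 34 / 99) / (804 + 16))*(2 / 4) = -153039640*sqrt(7) / 380367537 - 38259910 / 380367537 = -1.17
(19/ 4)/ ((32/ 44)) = 209/ 32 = 6.53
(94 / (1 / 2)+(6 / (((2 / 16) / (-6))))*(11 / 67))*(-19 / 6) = -445.60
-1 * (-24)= 24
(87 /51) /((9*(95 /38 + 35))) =58 /11475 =0.01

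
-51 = -51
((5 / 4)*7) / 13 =35 / 52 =0.67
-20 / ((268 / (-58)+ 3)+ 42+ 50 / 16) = -4640 / 10093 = -0.46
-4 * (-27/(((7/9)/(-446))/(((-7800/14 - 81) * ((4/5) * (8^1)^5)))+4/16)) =253820679487488/587547869429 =432.00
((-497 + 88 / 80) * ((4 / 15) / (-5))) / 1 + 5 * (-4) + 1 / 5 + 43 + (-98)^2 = 1206706 / 125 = 9653.65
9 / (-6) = -3 / 2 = -1.50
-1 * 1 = -1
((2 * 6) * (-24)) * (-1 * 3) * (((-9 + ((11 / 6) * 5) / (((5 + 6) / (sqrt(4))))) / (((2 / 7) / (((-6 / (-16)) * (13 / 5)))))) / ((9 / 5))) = -12012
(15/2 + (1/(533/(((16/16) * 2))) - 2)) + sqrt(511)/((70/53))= 5867/1066 + 53 * sqrt(511)/70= 22.62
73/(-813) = -73/813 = -0.09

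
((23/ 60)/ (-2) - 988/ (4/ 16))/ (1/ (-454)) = 107657701/ 60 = 1794295.02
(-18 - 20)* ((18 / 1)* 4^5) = -700416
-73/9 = -8.11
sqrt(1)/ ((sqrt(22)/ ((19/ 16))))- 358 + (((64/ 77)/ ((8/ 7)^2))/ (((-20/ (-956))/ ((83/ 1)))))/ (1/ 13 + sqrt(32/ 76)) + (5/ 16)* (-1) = -969085663/ 1173040 + 19* sqrt(22)/ 352 + 46934342* sqrt(38)/ 73315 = 3120.42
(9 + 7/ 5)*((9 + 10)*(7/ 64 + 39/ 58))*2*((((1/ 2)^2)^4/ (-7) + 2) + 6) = 1027524199/ 415744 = 2471.53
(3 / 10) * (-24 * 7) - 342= -1962 / 5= -392.40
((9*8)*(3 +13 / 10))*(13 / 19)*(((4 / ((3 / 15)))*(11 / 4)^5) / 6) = 270082527 / 2432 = 111053.67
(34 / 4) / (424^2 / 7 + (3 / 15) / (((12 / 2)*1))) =0.00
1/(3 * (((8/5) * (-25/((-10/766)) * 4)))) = 1/36768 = 0.00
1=1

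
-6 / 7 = -0.86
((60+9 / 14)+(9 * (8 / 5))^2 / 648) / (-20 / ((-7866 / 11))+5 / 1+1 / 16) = 671347368 / 56058275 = 11.98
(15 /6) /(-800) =-1 /320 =-0.00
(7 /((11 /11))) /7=1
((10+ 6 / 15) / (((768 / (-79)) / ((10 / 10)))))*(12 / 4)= -1027 / 320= -3.21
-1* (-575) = 575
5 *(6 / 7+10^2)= 3530 / 7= 504.29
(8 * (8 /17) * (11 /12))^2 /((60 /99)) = 19.65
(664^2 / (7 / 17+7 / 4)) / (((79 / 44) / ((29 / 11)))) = 3477787648 / 11613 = 299473.66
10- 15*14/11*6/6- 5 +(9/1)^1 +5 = -1/11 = -0.09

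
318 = 318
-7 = -7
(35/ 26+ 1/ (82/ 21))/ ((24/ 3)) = 427/ 2132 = 0.20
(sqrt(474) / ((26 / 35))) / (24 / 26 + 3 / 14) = 245*sqrt(474) / 207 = 25.77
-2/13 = -0.15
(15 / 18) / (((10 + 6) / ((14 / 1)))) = 35 / 48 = 0.73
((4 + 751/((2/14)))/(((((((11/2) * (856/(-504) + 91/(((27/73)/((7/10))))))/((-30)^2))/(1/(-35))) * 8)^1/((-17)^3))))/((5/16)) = 1004942751840/3545267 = 283460.39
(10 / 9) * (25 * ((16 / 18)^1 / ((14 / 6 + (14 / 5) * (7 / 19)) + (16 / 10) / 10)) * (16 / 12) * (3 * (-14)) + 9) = -382.27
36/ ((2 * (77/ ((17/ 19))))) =306/ 1463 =0.21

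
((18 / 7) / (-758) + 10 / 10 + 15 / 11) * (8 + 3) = 68879 / 2653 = 25.96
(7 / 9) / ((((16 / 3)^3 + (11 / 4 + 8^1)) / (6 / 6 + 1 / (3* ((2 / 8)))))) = 196 / 17545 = 0.01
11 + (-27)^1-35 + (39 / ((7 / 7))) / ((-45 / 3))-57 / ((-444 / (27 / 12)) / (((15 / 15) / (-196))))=-31097431 / 580160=-53.60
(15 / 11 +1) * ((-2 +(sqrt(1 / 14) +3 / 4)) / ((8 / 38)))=-1235 / 88 +247 * sqrt(14) / 308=-11.03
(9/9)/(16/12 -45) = -3/131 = -0.02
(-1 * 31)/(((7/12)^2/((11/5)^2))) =-540144/1225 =-440.93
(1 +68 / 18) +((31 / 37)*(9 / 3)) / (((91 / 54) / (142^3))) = 129415035805 / 30303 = 4270700.45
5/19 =0.26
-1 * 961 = -961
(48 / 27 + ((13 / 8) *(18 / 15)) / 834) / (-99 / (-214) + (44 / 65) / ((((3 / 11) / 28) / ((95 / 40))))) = 123906107 / 11521057812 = 0.01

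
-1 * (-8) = 8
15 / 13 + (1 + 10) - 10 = 2.15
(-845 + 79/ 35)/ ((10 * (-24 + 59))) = -14748/ 6125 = -2.41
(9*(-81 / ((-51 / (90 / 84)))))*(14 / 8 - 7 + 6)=10935 / 952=11.49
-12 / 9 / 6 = -2 / 9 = -0.22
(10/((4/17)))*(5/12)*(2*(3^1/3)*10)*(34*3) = 36125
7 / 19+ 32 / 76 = 15 / 19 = 0.79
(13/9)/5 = 13/45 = 0.29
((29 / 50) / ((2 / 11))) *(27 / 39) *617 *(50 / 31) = 1771407 / 806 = 2197.78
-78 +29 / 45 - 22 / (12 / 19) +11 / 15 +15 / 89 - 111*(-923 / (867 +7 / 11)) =259763167 / 38223720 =6.80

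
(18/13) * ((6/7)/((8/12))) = 162/91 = 1.78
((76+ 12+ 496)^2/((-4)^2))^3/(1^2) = 9685390482496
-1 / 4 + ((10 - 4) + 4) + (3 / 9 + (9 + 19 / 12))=62 / 3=20.67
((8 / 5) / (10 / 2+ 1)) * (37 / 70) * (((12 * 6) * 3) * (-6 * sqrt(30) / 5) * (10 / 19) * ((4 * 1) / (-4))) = 63936 * sqrt(30) / 3325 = 105.32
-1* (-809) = 809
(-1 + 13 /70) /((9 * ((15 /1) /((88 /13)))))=-836 /20475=-0.04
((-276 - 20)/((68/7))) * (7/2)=-1813/17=-106.65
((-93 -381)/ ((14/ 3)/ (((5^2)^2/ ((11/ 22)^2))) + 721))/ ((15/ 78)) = -9243000/ 2703757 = -3.42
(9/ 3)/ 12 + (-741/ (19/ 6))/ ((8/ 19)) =-1111/ 2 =-555.50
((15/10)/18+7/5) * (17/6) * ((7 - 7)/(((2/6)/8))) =0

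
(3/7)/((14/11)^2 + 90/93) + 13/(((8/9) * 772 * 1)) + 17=17.18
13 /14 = 0.93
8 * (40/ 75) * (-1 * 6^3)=-4608/ 5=-921.60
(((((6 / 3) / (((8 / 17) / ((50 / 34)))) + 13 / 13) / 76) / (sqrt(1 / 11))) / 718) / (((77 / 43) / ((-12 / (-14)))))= 0.00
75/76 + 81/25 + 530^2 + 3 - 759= 532281631/1900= 280148.23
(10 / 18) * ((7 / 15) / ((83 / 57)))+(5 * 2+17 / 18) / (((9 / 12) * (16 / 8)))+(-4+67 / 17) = 282509 / 38097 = 7.42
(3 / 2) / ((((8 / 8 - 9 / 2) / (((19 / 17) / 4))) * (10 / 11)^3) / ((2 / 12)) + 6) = -25289 / 850844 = -0.03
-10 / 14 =-5 / 7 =-0.71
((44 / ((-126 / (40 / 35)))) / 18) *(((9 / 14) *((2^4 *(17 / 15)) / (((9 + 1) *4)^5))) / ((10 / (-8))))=187 / 92610000000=0.00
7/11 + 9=106/11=9.64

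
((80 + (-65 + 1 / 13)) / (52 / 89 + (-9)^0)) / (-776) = -0.01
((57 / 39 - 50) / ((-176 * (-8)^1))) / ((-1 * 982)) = 631 / 17974528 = 0.00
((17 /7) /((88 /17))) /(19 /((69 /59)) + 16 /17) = 338997 /12419176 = 0.03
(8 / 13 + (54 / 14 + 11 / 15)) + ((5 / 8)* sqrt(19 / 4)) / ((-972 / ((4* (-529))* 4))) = 7106 / 1365 + 2645* sqrt(19) / 972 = 17.07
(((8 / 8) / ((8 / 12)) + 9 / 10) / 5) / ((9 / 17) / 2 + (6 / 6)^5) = 0.38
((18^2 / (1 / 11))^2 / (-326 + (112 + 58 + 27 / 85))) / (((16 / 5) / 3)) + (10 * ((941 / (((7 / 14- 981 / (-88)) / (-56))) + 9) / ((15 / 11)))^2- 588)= 2077042185079359343 / 18958528125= 109557143.43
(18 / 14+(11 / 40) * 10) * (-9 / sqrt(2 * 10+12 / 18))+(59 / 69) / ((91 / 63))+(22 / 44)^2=1007 / 1196 - 1017 * sqrt(186) / 1736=-7.15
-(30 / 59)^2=-900 / 3481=-0.26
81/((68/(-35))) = -2835/68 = -41.69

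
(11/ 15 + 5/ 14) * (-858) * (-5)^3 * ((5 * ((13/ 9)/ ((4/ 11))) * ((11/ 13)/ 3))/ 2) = 495298375/ 1512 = 327578.29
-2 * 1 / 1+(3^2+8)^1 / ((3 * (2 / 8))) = 62 / 3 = 20.67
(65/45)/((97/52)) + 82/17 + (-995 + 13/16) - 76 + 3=-1061.59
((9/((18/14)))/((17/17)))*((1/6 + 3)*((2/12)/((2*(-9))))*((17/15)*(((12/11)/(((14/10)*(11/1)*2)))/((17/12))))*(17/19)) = -17/3267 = -0.01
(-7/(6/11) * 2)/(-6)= 77/18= 4.28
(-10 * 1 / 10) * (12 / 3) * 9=-36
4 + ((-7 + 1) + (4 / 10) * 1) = -8 / 5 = -1.60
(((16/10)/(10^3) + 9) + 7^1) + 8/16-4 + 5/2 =9376/625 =15.00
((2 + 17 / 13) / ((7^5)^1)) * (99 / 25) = 4257 / 5462275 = 0.00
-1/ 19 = -0.05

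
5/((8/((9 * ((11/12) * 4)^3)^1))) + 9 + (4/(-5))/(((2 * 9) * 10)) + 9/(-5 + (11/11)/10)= 25088533/88200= 284.45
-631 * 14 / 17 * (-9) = 79506 / 17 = 4676.82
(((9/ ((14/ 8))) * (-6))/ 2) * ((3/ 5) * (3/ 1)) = -27.77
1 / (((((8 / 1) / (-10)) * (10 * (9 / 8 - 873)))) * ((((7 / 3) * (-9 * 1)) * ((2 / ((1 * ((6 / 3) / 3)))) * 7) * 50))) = -1 / 153798750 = -0.00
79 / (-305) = -79 / 305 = -0.26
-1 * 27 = -27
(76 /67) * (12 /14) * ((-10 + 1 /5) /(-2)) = 4.76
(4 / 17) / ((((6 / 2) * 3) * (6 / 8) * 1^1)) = 16 / 459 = 0.03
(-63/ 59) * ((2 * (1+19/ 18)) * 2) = -518/ 59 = -8.78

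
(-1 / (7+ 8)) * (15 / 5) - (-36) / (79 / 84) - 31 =2796 / 395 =7.08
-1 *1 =-1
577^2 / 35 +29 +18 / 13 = 4341902 / 455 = 9542.64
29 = 29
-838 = -838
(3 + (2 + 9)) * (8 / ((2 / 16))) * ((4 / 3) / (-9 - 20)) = -3584 / 87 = -41.20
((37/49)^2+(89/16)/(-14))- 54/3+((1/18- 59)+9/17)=-896249335/11755296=-76.24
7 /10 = 0.70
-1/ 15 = -0.07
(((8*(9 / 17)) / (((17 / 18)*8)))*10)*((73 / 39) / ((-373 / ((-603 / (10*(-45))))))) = -264114 / 7006805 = -0.04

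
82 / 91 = 0.90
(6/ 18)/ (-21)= -1/ 63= -0.02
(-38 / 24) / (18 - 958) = 0.00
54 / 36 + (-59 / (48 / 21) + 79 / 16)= -155 / 8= -19.38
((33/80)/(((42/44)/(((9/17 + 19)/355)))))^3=0.00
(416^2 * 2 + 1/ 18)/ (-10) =-6230017/ 180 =-34611.21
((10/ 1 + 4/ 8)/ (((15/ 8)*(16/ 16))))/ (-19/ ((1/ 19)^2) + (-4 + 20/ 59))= -1652/ 2024485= -0.00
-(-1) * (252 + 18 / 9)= 254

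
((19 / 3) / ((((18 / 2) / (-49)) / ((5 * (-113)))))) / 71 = 274.39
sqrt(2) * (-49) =-49 * sqrt(2) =-69.30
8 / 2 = 4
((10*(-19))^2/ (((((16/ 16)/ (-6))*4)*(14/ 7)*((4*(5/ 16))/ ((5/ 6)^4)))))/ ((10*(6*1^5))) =-225625/ 1296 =-174.09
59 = 59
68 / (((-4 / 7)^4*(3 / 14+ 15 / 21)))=285719 / 416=686.82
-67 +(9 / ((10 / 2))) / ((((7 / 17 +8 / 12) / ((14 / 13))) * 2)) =-236312 / 3575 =-66.10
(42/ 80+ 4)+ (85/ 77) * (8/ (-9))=98233/ 27720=3.54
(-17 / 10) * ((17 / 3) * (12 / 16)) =-289 / 40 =-7.22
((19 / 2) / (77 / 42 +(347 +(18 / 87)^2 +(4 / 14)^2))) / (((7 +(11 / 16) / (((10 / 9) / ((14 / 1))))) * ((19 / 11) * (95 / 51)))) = 9325008 / 17261316365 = 0.00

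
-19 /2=-9.50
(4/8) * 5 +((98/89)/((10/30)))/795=118121/47170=2.50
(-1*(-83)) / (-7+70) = 83 / 63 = 1.32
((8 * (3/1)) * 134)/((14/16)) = 3675.43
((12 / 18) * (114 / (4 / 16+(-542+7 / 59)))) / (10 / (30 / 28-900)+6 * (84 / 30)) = -5643114 / 675197215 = -0.01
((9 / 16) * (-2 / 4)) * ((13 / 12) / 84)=-13 / 3584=-0.00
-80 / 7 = -11.43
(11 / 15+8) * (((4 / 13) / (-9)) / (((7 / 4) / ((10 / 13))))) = -4192 / 31941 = -0.13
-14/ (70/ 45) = -9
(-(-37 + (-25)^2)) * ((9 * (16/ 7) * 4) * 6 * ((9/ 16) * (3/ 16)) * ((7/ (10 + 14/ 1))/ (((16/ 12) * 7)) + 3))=-1484973/ 16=-92810.81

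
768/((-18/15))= -640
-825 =-825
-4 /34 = -2 /17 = -0.12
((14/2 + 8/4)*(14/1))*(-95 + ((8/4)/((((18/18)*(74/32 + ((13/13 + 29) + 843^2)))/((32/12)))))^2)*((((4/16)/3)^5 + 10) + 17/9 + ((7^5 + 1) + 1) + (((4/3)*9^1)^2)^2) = -7231855686793386152231286041/16086664018476873216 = -449555960.05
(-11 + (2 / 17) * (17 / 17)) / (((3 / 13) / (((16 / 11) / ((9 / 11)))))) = -38480 / 459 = -83.83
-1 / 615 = -0.00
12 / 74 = 6 / 37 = 0.16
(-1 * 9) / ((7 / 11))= -99 / 7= -14.14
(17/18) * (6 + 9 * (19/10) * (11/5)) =12359/300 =41.20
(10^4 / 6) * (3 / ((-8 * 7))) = -625 / 7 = -89.29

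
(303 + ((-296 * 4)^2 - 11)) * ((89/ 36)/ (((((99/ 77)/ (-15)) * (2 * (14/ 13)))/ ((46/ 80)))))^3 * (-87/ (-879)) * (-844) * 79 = 3193191723292300554829147/ 755907821568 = 4224313642725.08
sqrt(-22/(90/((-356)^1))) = 2 * sqrt(4895)/15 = 9.33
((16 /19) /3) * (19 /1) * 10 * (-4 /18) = -320 /27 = -11.85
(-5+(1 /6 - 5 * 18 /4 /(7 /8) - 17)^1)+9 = -1619 /42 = -38.55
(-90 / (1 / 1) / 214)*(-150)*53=357750 / 107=3343.46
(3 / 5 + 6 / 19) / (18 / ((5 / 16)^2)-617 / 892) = 0.00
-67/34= -1.97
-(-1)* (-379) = -379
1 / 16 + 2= 33 / 16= 2.06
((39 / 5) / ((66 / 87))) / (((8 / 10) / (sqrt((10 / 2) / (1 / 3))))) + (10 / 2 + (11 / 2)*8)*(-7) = -343 + 1131*sqrt(15) / 88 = -293.22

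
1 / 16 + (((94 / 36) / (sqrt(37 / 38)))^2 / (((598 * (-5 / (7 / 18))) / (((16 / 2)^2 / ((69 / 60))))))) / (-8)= 0.07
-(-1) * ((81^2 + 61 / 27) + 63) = 178909 / 27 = 6626.26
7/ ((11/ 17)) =119/ 11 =10.82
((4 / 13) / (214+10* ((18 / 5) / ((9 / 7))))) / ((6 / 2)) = 0.00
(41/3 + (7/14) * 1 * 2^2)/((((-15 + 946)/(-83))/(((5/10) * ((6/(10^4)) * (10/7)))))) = -3901/6517000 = -0.00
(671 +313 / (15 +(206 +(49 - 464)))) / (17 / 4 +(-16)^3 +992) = -86574 / 400901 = -0.22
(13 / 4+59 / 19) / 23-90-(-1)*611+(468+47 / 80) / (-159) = 125269807 / 241680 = 518.33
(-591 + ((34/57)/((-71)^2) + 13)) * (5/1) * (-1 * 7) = 5812826320/287337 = 20230.00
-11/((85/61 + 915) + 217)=-671/69137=-0.01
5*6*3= 90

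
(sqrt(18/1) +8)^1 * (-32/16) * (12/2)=-96 - 36 * sqrt(2)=-146.91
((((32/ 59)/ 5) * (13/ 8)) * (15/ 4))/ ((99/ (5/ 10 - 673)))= -17485/ 3894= -4.49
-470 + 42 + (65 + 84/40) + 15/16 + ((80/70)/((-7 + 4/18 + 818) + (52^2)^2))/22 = -5837165797317/16216038608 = -359.96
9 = 9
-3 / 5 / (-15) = 1 / 25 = 0.04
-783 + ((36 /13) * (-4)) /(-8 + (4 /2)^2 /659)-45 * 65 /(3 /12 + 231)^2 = -781.67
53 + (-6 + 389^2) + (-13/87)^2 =1145704561/7569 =151368.02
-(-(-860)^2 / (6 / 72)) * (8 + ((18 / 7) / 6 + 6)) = 896395200 / 7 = 128056457.14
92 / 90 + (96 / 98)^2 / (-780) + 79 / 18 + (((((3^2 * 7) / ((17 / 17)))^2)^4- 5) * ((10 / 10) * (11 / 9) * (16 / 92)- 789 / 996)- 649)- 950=-154266962579656315997081 / 1072541106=-143833147015678.41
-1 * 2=-2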